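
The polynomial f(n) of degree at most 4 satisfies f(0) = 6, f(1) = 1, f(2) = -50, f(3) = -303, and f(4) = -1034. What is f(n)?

Using the Lagrange interpolation formula with nodes 0, 1, 2, 3, 4:
  L_0(n) = (n - 1)(n - 2)(n - 3)(n - 4) / 24
  L_1(n) = n(n - 2)(n - 3)(n - 4) / -6
  L_2(n) = n(n - 1)(n - 3)(n - 4) / 4
  L_3(n) = n(n - 1)(n - 2)(n - 4) / -6
  L_4(n) = n(n - 1)(n - 2)(n - 3) / 24
Then f(n) = 6·L_0(n) + 1·L_1(n) - 50·L_2(n) - 303·L_3(n) - 1034·L_4(n).
Expanding and collecting terms gives f(n) = -5n^4 + 4n^3 - 4n + 6.
Check: f(0) = 6. ✓

f(n) = -5n^4 + 4n^3 - 4n + 6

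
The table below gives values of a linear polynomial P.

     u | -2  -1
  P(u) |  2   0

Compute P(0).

Write P(u) = au + b. Substituting each data point gives a linear system:
  -2a + b = 2
  -a + b = 0
Solving the system yields a = -2, b = -2.
So P(u) = -2u - 2.
Then P(0) = -2.

-2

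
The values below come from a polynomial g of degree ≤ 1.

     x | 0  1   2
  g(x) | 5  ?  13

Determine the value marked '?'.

9

On equispaced nodes a degree-1 polynomial has vanishing second forward difference, so
  g(0) - 2·g(1) + g(2) = 0.
Substituting the known values and solving for g(1):
  -2·g(1) = -18
  g(1) = 9.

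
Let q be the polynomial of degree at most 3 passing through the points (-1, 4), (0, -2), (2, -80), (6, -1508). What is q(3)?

Using the Lagrange interpolation formula with nodes -1, 0, 2, 6:
  L_0(t) = t(t - 2)(t - 6) / -21
  L_1(t) = (t + 1)(t - 2)(t - 6) / 12
  L_2(t) = (t + 1)t(t - 6) / -24
  L_3(t) = (t + 1)t(t - 2) / 168
Then q(t) = 4·L_0(t) - 2·L_1(t) - 80·L_2(t) - 1508·L_3(t).
Expanding and collecting terms gives q(t) = -6t^3 - 5t^2 - 5t - 2.
Evaluating at t = 3: q(3) = -224.

-224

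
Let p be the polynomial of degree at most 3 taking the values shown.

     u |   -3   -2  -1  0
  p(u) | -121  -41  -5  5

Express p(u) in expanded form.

p(u) = 3u^3 - 4u^2 + 3u + 5

Using the Lagrange interpolation formula with nodes -3, -2, -1, 0:
  L_0(u) = (u + 2)(u + 1)u / -6
  L_1(u) = (u + 3)(u + 1)u / 2
  L_2(u) = (u + 3)(u + 2)u / -2
  L_3(u) = (u + 3)(u + 2)(u + 1) / 6
Then p(u) = -121·L_0(u) - 41·L_1(u) - 5·L_2(u) + 5·L_3(u).
Expanding and collecting terms gives p(u) = 3u^3 - 4u^2 + 3u + 5.
Check: p(0) = 5. ✓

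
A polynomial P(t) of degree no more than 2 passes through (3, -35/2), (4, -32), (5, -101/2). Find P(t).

Write P(t) = at^2 + bt + c. Substituting each data point gives a linear system:
  9a + 3b + c = -35/2
  16a + 4b + c = -32
  25a + 5b + c = -101/2
Solving the system yields a = -2, b = -1/2, c = 2.
So P(t) = -2t^2 - (1/2)t + 2.
Check: P(4) = -32. ✓

P(t) = -2t^2 - (1/2)t + 2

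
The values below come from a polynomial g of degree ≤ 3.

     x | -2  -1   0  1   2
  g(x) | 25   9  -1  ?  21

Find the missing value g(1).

1

The 4 known points determine the degree-3 polynomial uniquely.
Write g(x) = ax^3 + bx^2 + cx + d. Substituting each data point gives a linear system:
  -8a + 4b - 2c + d = 25
  -a + b - c + d = 9
  d = -1
  8a + 4b + 2c + d = 21
Solving the system yields a = 1, b = 6, c = -5, d = -1.
So g(x) = x^3 + 6x^2 - 5x - 1.
Then g(1) = 1.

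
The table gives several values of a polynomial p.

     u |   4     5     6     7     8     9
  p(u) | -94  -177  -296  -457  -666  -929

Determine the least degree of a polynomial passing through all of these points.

Forward differences of the values at u = 4, 5, 6, 7, 8, 9:
  p  : -94  -177  -296  -457  -666  -929
  Δ  : -83  -119  -161  -209  -263
  Δ^2: -36  -42  -48  -54
  Δ^3: -6  -6  -6
  Δ^4: 0  0
  Δ^5: 0
The third differences are constant (-6) and nonzero, while all higher differences vanish, so the minimal degree is 3.

3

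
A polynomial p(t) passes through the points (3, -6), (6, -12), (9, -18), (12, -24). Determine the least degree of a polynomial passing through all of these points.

Forward differences of the values at t = 3, 6, 9, 12:
  p  : -6  -12  -18  -24
  Δ  : -6  -6  -6
  Δ^2: 0  0
  Δ^3: 0
The first differences are constant (-6) and nonzero, while all higher differences vanish, so the minimal degree is 1.

1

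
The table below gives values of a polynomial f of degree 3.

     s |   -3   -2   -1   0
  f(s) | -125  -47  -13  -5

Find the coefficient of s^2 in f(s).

Write f(s) = as^3 + bs^2 + cs + d. Substituting each data point gives a linear system:
  -27a + 9b - 3c + d = -125
  -8a + 4b - 2c + d = -47
  -a + b - c + d = -13
  d = -5
Solving the system yields a = 3, b = -4, c = 1, d = -5.
So f(s) = 3s^3 - 4s^2 + s - 5.
The coefficient of s^2 is -4.

-4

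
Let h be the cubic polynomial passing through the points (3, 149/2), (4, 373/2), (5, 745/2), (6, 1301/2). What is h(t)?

Write h(t) = at^3 + bt^2 + ct + d. Substituting each data point gives a linear system:
  27a + 9b + 3c + d = 149/2
  64a + 16b + 4c + d = 373/2
  125a + 25b + 5c + d = 745/2
  216a + 36b + 6c + d = 1301/2
Solving the system yields a = 3, b = 1, c = -6, d = 5/2.
So h(t) = 3t^3 + t^2 - 6t + 5/2.
Check: h(6) = 1301/2. ✓

h(t) = 3t^3 + t^2 - 6t + 5/2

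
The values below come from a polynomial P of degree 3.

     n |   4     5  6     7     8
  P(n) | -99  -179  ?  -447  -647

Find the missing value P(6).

On equispaced nodes a degree-3 polynomial has vanishing fourth forward difference, so
  P(4) - 4·P(5) + 6·P(6) - 4·P(7) + P(8) = 0.
Substituting the known values and solving for P(6):
  6·P(6) = -1758
  P(6) = -293.

-293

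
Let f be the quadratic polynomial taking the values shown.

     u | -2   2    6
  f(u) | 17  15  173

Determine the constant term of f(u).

-4

Write f(u) = au^2 + bu + c. Substituting each data point gives a linear system:
  4a - 2b + c = 17
  4a + 2b + c = 15
  36a + 6b + c = 173
Solving the system yields a = 5, b = -1/2, c = -4.
So f(u) = 5u^2 - (1/2)u - 4.
The constant term is -4.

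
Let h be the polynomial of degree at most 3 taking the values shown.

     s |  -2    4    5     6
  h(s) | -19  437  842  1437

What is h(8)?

3341

Using the Lagrange interpolation formula with nodes -2, 4, 5, 6:
  L_0(s) = (s - 4)(s - 5)(s - 6) / -336
  L_1(s) = (s + 2)(s - 5)(s - 6) / 12
  L_2(s) = (s + 2)(s - 4)(s - 6) / -7
  L_3(s) = (s + 2)(s - 4)(s - 5) / 16
Then h(s) = -19·L_0(s) + 437·L_1(s) + 842·L_2(s) + 1437·L_3(s).
Expanding and collecting terms gives h(s) = 6s^3 + 5s^2 - 6s - 3.
Evaluating at s = 8: h(8) = 3341.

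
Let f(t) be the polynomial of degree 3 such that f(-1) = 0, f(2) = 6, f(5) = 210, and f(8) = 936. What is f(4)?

Write f(t) = at^3 + bt^2 + ct + d. Substituting each data point gives a linear system:
  -a + b - c + d = 0
  8a + 4b + 2c + d = 6
  125a + 25b + 5c + d = 210
  512a + 64b + 8c + d = 936
Solving the system yields a = 2, b = -1, c = -3, d = 0.
So f(t) = 2t³ - t² - 3t.
Then f(4) = 100.

100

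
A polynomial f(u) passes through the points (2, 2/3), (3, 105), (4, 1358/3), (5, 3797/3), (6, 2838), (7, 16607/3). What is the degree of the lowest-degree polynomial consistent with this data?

4

Forward differences of the values at u = 2, 3, 4, 5, 6, 7:
  f  : 2/3  105  1358/3  3797/3  2838  16607/3
  Δ  : 313/3  1043/3  813  4717/3  8093/3
  Δ^2: 730/3  1396/3  2278/3  3376/3
  Δ^3: 222  294  366
  Δ^4: 72  72
  Δ^5: 0
The fourth differences are constant (72) and nonzero, while all higher differences vanish, so the minimal degree is 4.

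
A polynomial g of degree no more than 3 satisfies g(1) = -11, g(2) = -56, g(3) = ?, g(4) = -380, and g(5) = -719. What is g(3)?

On equispaced nodes a degree-3 polynomial has vanishing fourth forward difference, so
  g(1) - 4·g(2) + 6·g(3) - 4·g(4) + g(5) = 0.
Substituting the known values and solving for g(3):
  6·g(3) = -1014
  g(3) = -169.

-169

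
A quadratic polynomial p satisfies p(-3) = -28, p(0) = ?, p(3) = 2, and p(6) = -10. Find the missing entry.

The 3 known points determine the degree-2 polynomial uniquely.
Write p(t) = at^2 + bt + c. Substituting each data point gives a linear system:
  9a - 3b + c = -28
  9a + 3b + c = 2
  36a + 6b + c = -10
Solving the system yields a = -1, b = 5, c = -4.
So p(t) = -t^2 + 5t - 4.
Then p(0) = -4.

-4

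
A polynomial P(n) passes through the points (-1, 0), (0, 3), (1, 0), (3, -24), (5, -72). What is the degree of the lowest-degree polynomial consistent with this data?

2

Divided differences on the nodes -1, 0, 1, 3, 5:
  order 0: 0  3  0  -24  -72
  order 1: 3  -3  -12  -24
  order 2: -3  -3  -3
  order 3: 0  0
  order 4: 0
The order-2 divided differences are all -3 (nonzero) and every higher order vanishes, so the data lies on a polynomial of degree exactly 2.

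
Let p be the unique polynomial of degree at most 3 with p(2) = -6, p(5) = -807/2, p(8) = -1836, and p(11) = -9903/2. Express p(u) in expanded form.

Write p(u) = au^3 + bu^2 + cu + d. Substituting each data point gives a linear system:
  8a + 4b + 2c + d = -6
  125a + 25b + 5c + d = -807/2
  512a + 64b + 8c + d = -1836
  1331a + 121b + 11c + d = -9903/2
Solving the system yields a = -4, b = 5/2, c = 6, d = 4.
So p(u) = -4u³ + (5/2)u² + 6u + 4.
Check: p(8) = -1836. ✓

p(u) = -4u^3 + (5/2)u^2 + 6u + 4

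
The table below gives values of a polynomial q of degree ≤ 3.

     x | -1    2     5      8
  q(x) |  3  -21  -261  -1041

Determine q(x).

Write q(x) = ax^3 + bx^2 + cx + d. Substituting each data point gives a linear system:
  -a + b - c + d = 3
  8a + 4b + 2c + d = -21
  125a + 25b + 5c + d = -261
  512a + 64b + 8c + d = -1041
Solving the system yields a = -2, b = 0, c = -2, d = -1.
So q(x) = -2x³ - 2x - 1.
Check: q(5) = -261. ✓

q(x) = -2x^3 - 2x - 1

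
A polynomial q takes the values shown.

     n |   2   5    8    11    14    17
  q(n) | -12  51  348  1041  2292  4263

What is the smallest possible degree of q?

3

Forward differences of the values at n = 2, 5, 8, 11, 14, 17:
  q  : -12  51  348  1041  2292  4263
  Δ  : 63  297  693  1251  1971
  Δ^2: 234  396  558  720
  Δ^3: 162  162  162
  Δ^4: 0  0
  Δ^5: 0
The third differences are constant (162) and nonzero, while all higher differences vanish, so the minimal degree is 3.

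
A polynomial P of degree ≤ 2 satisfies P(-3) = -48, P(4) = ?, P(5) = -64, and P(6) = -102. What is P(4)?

-34

The 3 known points determine the degree-2 polynomial uniquely.
Write P(n) = an^2 + bn + c. Substituting each data point gives a linear system:
  9a - 3b + c = -48
  25a + 5b + c = -64
  36a + 6b + c = -102
Solving the system yields a = -4, b = 6, c = 6.
So P(n) = -4n² + 6n + 6.
Then P(4) = -34.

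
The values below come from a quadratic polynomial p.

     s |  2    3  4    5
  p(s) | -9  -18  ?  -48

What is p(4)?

-31

On equispaced nodes a degree-2 polynomial has vanishing third forward difference, so
  - p(2) + 3·p(3) - 3·p(4) + p(5) = 0.
Substituting the known values and solving for p(4):
  -3·p(4) = 93
  p(4) = -31.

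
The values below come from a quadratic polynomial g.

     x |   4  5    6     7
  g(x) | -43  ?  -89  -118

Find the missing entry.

The 3 known points determine the degree-2 polynomial uniquely.
Write g(x) = ax^2 + bx + c. Substituting each data point gives a linear system:
  16a + 4b + c = -43
  36a + 6b + c = -89
  49a + 7b + c = -118
Solving the system yields a = -2, b = -3, c = 1.
So g(x) = -2x² - 3x + 1.
Then g(5) = -64.

-64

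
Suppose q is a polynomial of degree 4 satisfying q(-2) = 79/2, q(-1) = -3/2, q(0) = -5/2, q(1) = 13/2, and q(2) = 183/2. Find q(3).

Write q(x) = ax^4 + bx^3 + cx^2 + dx + e. Substituting each data point gives a linear system:
  16a - 8b + 4c - 2d + e = 79/2
  a - b + c - d + e = -3/2
  e = -5/2
  a + b + c + d + e = 13/2
  16a + 8b + 4c + 2d + e = 183/2
Solving the system yields a = 4, b = 3, c = 1, d = 1, e = -5/2.
So q(x) = 4x⁴ + 3x³ + x² + x - 5/2.
Then q(3) = 829/2.

829/2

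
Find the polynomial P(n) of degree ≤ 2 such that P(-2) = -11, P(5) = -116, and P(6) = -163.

P(n) = -4n^2 - 3n - 1

Write P(n) = an^2 + bn + c. Substituting each data point gives a linear system:
  4a - 2b + c = -11
  25a + 5b + c = -116
  36a + 6b + c = -163
Solving the system yields a = -4, b = -3, c = -1.
So P(n) = -4n^2 - 3n - 1.
Check: P(5) = -116. ✓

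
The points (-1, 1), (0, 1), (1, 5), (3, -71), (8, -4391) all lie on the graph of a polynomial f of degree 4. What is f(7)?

Using the Lagrange interpolation formula with nodes -1, 0, 1, 3, 8:
  L_0(u) = u(u - 1)(u - 3)(u - 8) / 72
  L_1(u) = (u + 1)(u - 1)(u - 3)(u - 8) / -24
  L_2(u) = (u + 1)u(u - 3)(u - 8) / 28
  L_3(u) = (u + 1)u(u - 1)(u - 8) / -120
  L_4(u) = (u + 1)u(u - 1)(u - 3) / 2520
Then f(u) = 1·L_0(u) + 1·L_1(u) + 5·L_2(u) - 71·L_3(u) - 4391·L_4(u).
Expanding and collecting terms gives f(u) = -u⁴ - u³ + 3u² + 3u + 1.
Evaluating at u = 7: f(7) = -2575.

-2575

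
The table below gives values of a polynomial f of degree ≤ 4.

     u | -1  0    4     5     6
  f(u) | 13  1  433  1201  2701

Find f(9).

15553

Write f(u) = au^4 + bu^3 + cu^2 + du + e. Substituting each data point gives a linear system:
  a - b + c - d + e = 13
  e = 1
  256a + 64b + 16c + 4d + e = 433
  625a + 125b + 25c + 5d + e = 1201
  1296a + 216b + 36c + 6d + e = 2701
Solving the system yields a = 3, b = -6, c = 3, d = 0, e = 1.
So f(u) = 3u⁴ - 6u³ + 3u² + 1.
Then f(9) = 15553.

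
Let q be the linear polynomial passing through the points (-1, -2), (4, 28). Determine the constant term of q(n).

4

Write q(n) = an + b. Substituting each data point gives a linear system:
  -a + b = -2
  4a + b = 28
Solving the system yields a = 6, b = 4.
So q(n) = 6n + 4.
The constant term is 4.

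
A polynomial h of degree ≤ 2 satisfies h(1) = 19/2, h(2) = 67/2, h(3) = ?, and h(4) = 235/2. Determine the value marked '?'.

139/2

The 3 known points determine the degree-2 polynomial uniquely.
Write h(s) = as^2 + bs + c. Substituting each data point gives a linear system:
  a + b + c = 19/2
  4a + 2b + c = 67/2
  16a + 4b + c = 235/2
Solving the system yields a = 6, b = 6, c = -5/2.
So h(s) = 6s^2 + 6s - 5/2.
Then h(3) = 139/2.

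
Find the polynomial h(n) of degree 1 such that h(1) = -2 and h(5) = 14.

Write h(n) = an + b. Substituting each data point gives a linear system:
  a + b = -2
  5a + b = 14
Solving the system yields a = 4, b = -6.
So h(n) = 4n - 6.
Check: h(1) = -2. ✓

h(n) = 4n - 6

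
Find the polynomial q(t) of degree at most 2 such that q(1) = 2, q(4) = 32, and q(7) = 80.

q(t) = t^2 + 5t - 4

Using the Lagrange interpolation formula with nodes 1, 4, 7:
  L_0(t) = (t - 4)(t - 7) / 18
  L_1(t) = (t - 1)(t - 7) / -9
  L_2(t) = (t - 1)(t - 4) / 18
Then q(t) = 2·L_0(t) + 32·L_1(t) + 80·L_2(t).
Expanding and collecting terms gives q(t) = t^2 + 5t - 4.
Check: q(4) = 32. ✓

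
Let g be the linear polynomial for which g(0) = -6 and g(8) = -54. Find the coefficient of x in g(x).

-6

Write g(x) = ax + b. Substituting each data point gives a linear system:
  b = -6
  8a + b = -54
Solving the system yields a = -6, b = -6.
So g(x) = -6x - 6.
The leading coefficient is -6.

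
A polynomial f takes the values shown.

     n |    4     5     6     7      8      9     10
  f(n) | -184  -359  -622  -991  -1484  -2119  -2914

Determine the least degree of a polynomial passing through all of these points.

Forward differences of the values at n = 4, 5, 6, 7, 8, 9, 10:
  f  : -184  -359  -622  -991  -1484  -2119  -2914
  Δ  : -175  -263  -369  -493  -635  -795
  Δ^2: -88  -106  -124  -142  -160
  Δ^3: -18  -18  -18  -18
  Δ^4: 0  0  0
  Δ^5: 0  0
  Δ^6: 0
The third differences are constant (-18) and nonzero, while all higher differences vanish, so the minimal degree is 3.

3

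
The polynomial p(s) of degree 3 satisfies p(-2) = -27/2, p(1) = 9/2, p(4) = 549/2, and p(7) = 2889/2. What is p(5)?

Forward differences of the values at s = -2, 1, 4, 7:
  p  : -27/2  9/2  549/2  2889/2
  Δ  : 18  270  1170
  Δ^2: 252  900
  Δ^3: 648
The third differences are constant, confirming degree 3.
Interpolating (Newton forward form) and evaluating at s = 5 gives p(5) = 1065/2.

1065/2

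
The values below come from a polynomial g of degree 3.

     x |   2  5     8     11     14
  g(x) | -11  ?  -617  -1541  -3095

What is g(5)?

The 4 known points determine the degree-3 polynomial uniquely.
Write g(x) = ax^3 + bx^2 + cx + d. Substituting each data point gives a linear system:
  8a + 4b + 2c + d = -11
  512a + 64b + 8c + d = -617
  1331a + 121b + 11c + d = -1541
  2744a + 196b + 14c + d = -3095
Solving the system yields a = -1, b = -2, c = 3, d = -1.
So g(x) = -x³ - 2x² + 3x - 1.
Then g(5) = -161.

-161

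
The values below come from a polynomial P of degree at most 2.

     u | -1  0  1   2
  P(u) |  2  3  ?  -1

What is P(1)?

2

The 3 known points determine the degree-2 polynomial uniquely.
Write P(u) = au^2 + bu + c. Substituting each data point gives a linear system:
  a - b + c = 2
  c = 3
  4a + 2b + c = -1
Solving the system yields a = -1, b = 0, c = 3.
So P(u) = -u^2 + 3.
Then P(1) = 2.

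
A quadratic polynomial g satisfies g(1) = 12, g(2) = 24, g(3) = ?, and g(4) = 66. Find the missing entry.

42

On equispaced nodes a degree-2 polynomial has vanishing third forward difference, so
  - g(1) + 3·g(2) - 3·g(3) + g(4) = 0.
Substituting the known values and solving for g(3):
  -3·g(3) = -126
  g(3) = 42.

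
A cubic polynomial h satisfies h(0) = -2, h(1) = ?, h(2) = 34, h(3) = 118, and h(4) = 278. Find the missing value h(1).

The 4 known points determine the degree-3 polynomial uniquely.
Write h(n) = an^3 + bn^2 + cn + d. Substituting each data point gives a linear system:
  d = -2
  8a + 4b + 2c + d = 34
  27a + 9b + 3c + d = 118
  64a + 16b + 4c + d = 278
Solving the system yields a = 4, b = 2, c = -2, d = -2.
So h(n) = 4n^3 + 2n^2 - 2n - 2.
Then h(1) = 2.

2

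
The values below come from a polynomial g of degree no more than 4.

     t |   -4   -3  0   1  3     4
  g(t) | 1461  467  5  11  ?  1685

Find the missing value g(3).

551

The 5 known points determine the degree-4 polynomial uniquely.
Write g(t) = at^4 + bt^3 + ct^2 + dt + e. Substituting each data point gives a linear system:
  256a - 64b + 16c - 4d + e = 1461
  81a - 27b + 9c - 3d + e = 467
  e = 5
  a + b + c + d + e = 11
  256a + 64b + 16c + 4d + e = 1685
Solving the system yields a = 6, b = 2, c = 2, d = -4, e = 5.
So g(t) = 6t^4 + 2t^3 + 2t^2 - 4t + 5.
Then g(3) = 551.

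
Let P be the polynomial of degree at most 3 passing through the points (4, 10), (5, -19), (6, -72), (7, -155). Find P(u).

P(u) = -u^3 + 3u^2 + 5u + 6

Using the Lagrange interpolation formula with nodes 4, 5, 6, 7:
  L_0(u) = (u - 5)(u - 6)(u - 7) / -6
  L_1(u) = (u - 4)(u - 6)(u - 7) / 2
  L_2(u) = (u - 4)(u - 5)(u - 7) / -2
  L_3(u) = (u - 4)(u - 5)(u - 6) / 6
Then P(u) = 10·L_0(u) - 19·L_1(u) - 72·L_2(u) - 155·L_3(u).
Expanding and collecting terms gives P(u) = -u³ + 3u² + 5u + 6.
Check: P(5) = -19. ✓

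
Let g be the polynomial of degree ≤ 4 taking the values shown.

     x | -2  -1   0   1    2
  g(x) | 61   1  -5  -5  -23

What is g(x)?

Write g(x) = ax^4 + bx^3 + cx^2 + dx + e. Substituting each data point gives a linear system:
  16a - 8b + 4c - 2d + e = 61
  a - b + c - d + e = 1
  e = -5
  a + b + c + d + e = -5
  16a + 8b + 4c + 2d + e = -23
Solving the system yields a = 1, b = -6, c = 2, d = 3, e = -5.
So g(x) = x⁴ - 6x³ + 2x² + 3x - 5.
Check: g(0) = -5. ✓

g(x) = x^4 - 6x^3 + 2x^2 + 3x - 5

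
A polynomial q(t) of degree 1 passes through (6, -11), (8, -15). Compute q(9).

-17

Write q(t) = at + b. Substituting each data point gives a linear system:
  6a + b = -11
  8a + b = -15
Solving the system yields a = -2, b = 1.
So q(t) = -2t + 1.
Then q(9) = -17.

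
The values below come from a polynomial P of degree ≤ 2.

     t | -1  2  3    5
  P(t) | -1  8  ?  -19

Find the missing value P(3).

The 3 known points determine the degree-2 polynomial uniquely.
Write P(t) = at^2 + bt + c. Substituting each data point gives a linear system:
  a - b + c = -1
  4a + 2b + c = 8
  25a + 5b + c = -19
Solving the system yields a = -2, b = 5, c = 6.
So P(t) = -2t² + 5t + 6.
Then P(3) = 3.

3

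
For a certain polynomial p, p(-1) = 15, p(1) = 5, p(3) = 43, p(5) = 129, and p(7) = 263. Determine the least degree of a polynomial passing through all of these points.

Forward differences of the values at s = -1, 1, 3, 5, 7:
  p  : 15  5  43  129  263
  Δ  : -10  38  86  134
  Δ^2: 48  48  48
  Δ^3: 0  0
  Δ^4: 0
The second differences are constant (48) and nonzero, while all higher differences vanish, so the minimal degree is 2.

2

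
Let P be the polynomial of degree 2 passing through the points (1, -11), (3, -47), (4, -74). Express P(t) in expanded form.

P(t) = -3t^2 - 6t - 2

Write P(t) = at^2 + bt + c. Substituting each data point gives a linear system:
  a + b + c = -11
  9a + 3b + c = -47
  16a + 4b + c = -74
Solving the system yields a = -3, b = -6, c = -2.
So P(t) = -3t² - 6t - 2.
Check: P(3) = -47. ✓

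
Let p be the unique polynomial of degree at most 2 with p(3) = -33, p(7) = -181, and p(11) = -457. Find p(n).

p(n) = -4n^2 + 3n - 6

Write p(n) = an^2 + bn + c. Substituting each data point gives a linear system:
  9a + 3b + c = -33
  49a + 7b + c = -181
  121a + 11b + c = -457
Solving the system yields a = -4, b = 3, c = -6.
So p(n) = -4n² + 3n - 6.
Check: p(11) = -457. ✓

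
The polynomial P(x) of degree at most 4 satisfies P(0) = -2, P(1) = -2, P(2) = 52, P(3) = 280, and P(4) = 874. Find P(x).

P(x) = 3x^4 + 2x^3 - 5x - 2

Write P(x) = ax^4 + bx^3 + cx^2 + dx + e. Substituting each data point gives a linear system:
  e = -2
  a + b + c + d + e = -2
  16a + 8b + 4c + 2d + e = 52
  81a + 27b + 9c + 3d + e = 280
  256a + 64b + 16c + 4d + e = 874
Solving the system yields a = 3, b = 2, c = 0, d = -5, e = -2.
So P(x) = 3x^4 + 2x^3 - 5x - 2.
Check: P(2) = 52. ✓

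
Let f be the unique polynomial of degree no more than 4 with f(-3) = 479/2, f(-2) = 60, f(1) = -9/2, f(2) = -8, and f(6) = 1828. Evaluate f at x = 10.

Using the Lagrange interpolation formula with nodes -3, -2, 1, 2, 6:
  L_0(x) = (x + 2)(x - 1)(x - 2)(x - 6) / 180
  L_1(x) = (x + 3)(x - 1)(x - 2)(x - 6) / -96
  L_2(x) = (x + 3)(x + 2)(x - 2)(x - 6) / 60
  L_3(x) = (x + 3)(x + 2)(x - 1)(x - 6) / -80
  L_4(x) = (x + 3)(x + 2)(x - 1)(x - 2) / 1440
Then f(x) = 479/2·L_0(x) + 60·L_1(x) - 9/2·L_2(x) - 8·L_3(x) + 1828·L_4(x).
Expanding and collecting terms gives f(x) = 2x⁴ - 3x³ - (5/2)x² - 5x + 4.
Evaluating at x = 10: f(10) = 16704.

16704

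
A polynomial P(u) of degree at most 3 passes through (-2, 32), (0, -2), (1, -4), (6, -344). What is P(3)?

-38

Write P(u) = au^3 + bu^2 + cu + d. Substituting each data point gives a linear system:
  -8a + 4b - 2c + d = 32
  d = -2
  a + b + c + d = -4
  216a + 36b + 6c + d = -344
Solving the system yields a = -2, b = 3, c = -3, d = -2.
So P(u) = -2u^3 + 3u^2 - 3u - 2.
Then P(3) = -38.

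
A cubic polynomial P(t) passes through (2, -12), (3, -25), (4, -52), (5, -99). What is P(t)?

Write P(t) = at^3 + bt^2 + ct + d. Substituting each data point gives a linear system:
  8a + 4b + 2c + d = -12
  27a + 9b + 3c + d = -25
  64a + 16b + 4c + d = -52
  125a + 25b + 5c + d = -99
Solving the system yields a = -1, b = 2, c = -4, d = -4.
So P(t) = -t^3 + 2t^2 - 4t - 4.
Check: P(4) = -52. ✓

P(t) = -t^3 + 2t^2 - 4t - 4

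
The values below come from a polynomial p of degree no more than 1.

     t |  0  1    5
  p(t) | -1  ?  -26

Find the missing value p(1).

The 2 known points determine the degree-1 polynomial uniquely.
Write p(t) = at + b. Substituting each data point gives a linear system:
  b = -1
  5a + b = -26
Solving the system yields a = -5, b = -1.
So p(t) = -5t - 1.
Then p(1) = -6.

-6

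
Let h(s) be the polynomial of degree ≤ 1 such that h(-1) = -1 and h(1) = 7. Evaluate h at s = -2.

-5

Using the Lagrange interpolation formula with nodes -1, 1:
  L_0(s) = (s - 1) / -2
  L_1(s) = (s + 1) / 2
Then h(s) = -1·L_0(s) + 7·L_1(s).
Expanding and collecting terms gives h(s) = 4s + 3.
Evaluating at s = -2: h(-2) = -5.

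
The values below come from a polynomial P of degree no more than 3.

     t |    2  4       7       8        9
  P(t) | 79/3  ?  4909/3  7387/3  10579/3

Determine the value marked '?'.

The 4 known points determine the degree-3 polynomial uniquely.
Write P(t) = at^3 + bt^2 + ct + d. Substituting each data point gives a linear system:
  8a + 4b + 2c + d = 79/3
  343a + 49b + 7c + d = 4909/3
  512a + 64b + 8c + d = 7387/3
  729a + 81b + 9c + d = 10579/3
Solving the system yields a = 5, b = -1, c = -4, d = -5/3.
So P(t) = 5t^3 - t^2 - 4t - 5/3.
Then P(4) = 859/3.

859/3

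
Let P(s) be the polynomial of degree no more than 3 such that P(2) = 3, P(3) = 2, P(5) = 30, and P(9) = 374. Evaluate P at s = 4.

9

Write P(s) = as^3 + bs^2 + cs + d. Substituting each data point gives a linear system:
  8a + 4b + 2c + d = 3
  27a + 9b + 3c + d = 2
  125a + 25b + 5c + d = 30
  729a + 81b + 9c + d = 374
Solving the system yields a = 1, b = -5, c = 5, d = 5.
So P(s) = s³ - 5s² + 5s + 5.
Then P(4) = 9.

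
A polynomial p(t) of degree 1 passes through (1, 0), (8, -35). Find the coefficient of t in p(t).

Write p(t) = at + b. Substituting each data point gives a linear system:
  a + b = 0
  8a + b = -35
Solving the system yields a = -5, b = 5.
So p(t) = -5t + 5.
The leading coefficient is -5.

-5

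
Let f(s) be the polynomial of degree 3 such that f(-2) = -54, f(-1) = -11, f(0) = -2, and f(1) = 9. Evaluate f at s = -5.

Write f(s) = as^3 + bs^2 + cs + d. Substituting each data point gives a linear system:
  -8a + 4b - 2c + d = -54
  -a + b - c + d = -11
  d = -2
  a + b + c + d = 9
Solving the system yields a = 6, b = 1, c = 4, d = -2.
So f(s) = 6s³ + s² + 4s - 2.
Then f(-5) = -747.

-747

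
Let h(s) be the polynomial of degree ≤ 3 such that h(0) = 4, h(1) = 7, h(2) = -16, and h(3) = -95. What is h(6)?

-968

Forward differences of the values at s = 0, 1, 2, 3:
  h  : 4  7  -16  -95
  Δ  : 3  -23  -79
  Δ^2: -26  -56
  Δ^3: -30
The third differences are constant, confirming degree 3.
Interpolating (Newton forward form) and evaluating at s = 6 gives h(6) = -968.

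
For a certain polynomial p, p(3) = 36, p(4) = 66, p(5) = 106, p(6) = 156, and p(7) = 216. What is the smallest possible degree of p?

Forward differences of the values at s = 3, 4, 5, 6, 7:
  p  : 36  66  106  156  216
  Δ  : 30  40  50  60
  Δ^2: 10  10  10
  Δ^3: 0  0
  Δ^4: 0
The second differences are constant (10) and nonzero, while all higher differences vanish, so the minimal degree is 2.

2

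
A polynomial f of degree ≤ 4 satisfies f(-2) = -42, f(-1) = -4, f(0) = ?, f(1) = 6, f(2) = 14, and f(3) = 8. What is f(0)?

The 5 known points determine the degree-4 polynomial uniquely.
Write f(s) = as^4 + bs^3 + cs^2 + ds + e. Substituting each data point gives a linear system:
  16a - 8b + 4c - 2d + e = -42
  a - b + c - d + e = -4
  a + b + c + d + e = 6
  16a + 8b + 4c + 2d + e = 14
  81a + 27b + 9c + 3d + e = 8
Solving the system yields a = -1, b = 3, c = 0, d = 2, e = 2.
So f(s) = -s⁴ + 3s³ + 2s + 2.
Then f(0) = 2.

2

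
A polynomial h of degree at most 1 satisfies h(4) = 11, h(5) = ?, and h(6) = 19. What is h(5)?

On equispaced nodes a degree-1 polynomial has vanishing second forward difference, so
  h(4) - 2·h(5) + h(6) = 0.
Substituting the known values and solving for h(5):
  -2·h(5) = -30
  h(5) = 15.

15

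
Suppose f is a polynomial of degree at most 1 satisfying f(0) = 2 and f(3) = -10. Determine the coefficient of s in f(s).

-4

Write f(s) = as + b. Substituting each data point gives a linear system:
  b = 2
  3a + b = -10
Solving the system yields a = -4, b = 2.
So f(s) = -4s + 2.
The leading coefficient is -4.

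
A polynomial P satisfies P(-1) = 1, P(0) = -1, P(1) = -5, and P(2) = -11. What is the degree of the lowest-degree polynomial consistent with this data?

2

Forward differences of the values at s = -1, 0, 1, 2:
  P  : 1  -1  -5  -11
  Δ  : -2  -4  -6
  Δ^2: -2  -2
  Δ^3: 0
The second differences are constant (-2) and nonzero, while all higher differences vanish, so the minimal degree is 2.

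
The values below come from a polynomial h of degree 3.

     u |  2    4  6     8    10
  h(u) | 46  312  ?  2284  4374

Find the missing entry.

994

The 4 known points determine the degree-3 polynomial uniquely.
Write h(u) = au^3 + bu^2 + cu + d. Substituting each data point gives a linear system:
  8a + 4b + 2c + d = 46
  64a + 16b + 4c + d = 312
  512a + 64b + 8c + d = 2284
  1000a + 100b + 10c + d = 4374
Solving the system yields a = 4, b = 4, c = -3, d = 4.
So h(u) = 4u^3 + 4u^2 - 3u + 4.
Then h(6) = 994.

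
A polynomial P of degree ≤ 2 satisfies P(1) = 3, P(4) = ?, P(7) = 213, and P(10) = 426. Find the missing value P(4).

The 3 known points determine the degree-2 polynomial uniquely.
Write P(u) = au^2 + bu + c. Substituting each data point gives a linear system:
  a + b + c = 3
  49a + 7b + c = 213
  100a + 10b + c = 426
Solving the system yields a = 4, b = 3, c = -4.
So P(u) = 4u² + 3u - 4.
Then P(4) = 72.

72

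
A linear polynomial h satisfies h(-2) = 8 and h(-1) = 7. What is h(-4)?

10

Write h(t) = at + b. Substituting each data point gives a linear system:
  -2a + b = 8
  -a + b = 7
Solving the system yields a = -1, b = 6.
So h(t) = -t + 6.
Then h(-4) = 10.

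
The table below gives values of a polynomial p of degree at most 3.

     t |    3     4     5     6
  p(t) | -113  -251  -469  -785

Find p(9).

Forward differences of the values at t = 3, 4, 5, 6:
  p  : -113  -251  -469  -785
  Δ  : -138  -218  -316
  Δ^2: -80  -98
  Δ^3: -18
The third differences are constant, confirming degree 3.
Interpolating (Newton forward form) and evaluating at t = 9 gives p(9) = -2501.

-2501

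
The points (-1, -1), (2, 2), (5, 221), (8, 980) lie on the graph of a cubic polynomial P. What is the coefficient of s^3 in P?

2

Write P(s) = as^3 + bs^2 + cs + d. Substituting each data point gives a linear system:
  -a + b - c + d = -1
  8a + 4b + 2c + d = 2
  125a + 25b + 5c + d = 221
  512a + 64b + 8c + d = 980
Solving the system yields a = 2, b = 0, c = -5, d = -4.
So P(s) = 2s³ - 5s - 4.
The leading coefficient is 2.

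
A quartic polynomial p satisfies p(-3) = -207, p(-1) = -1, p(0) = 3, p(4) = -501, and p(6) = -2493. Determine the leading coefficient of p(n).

-2

Write p(n) = an^4 + bn^3 + cn^2 + dn + e. Substituting each data point gives a linear system:
  81a - 27b + 9c - 3d + e = -207
  a - b + c - d + e = -1
  e = 3
  256a + 64b + 16c + 4d + e = -501
  1296a + 216b + 36c + 6d + e = -2493
Solving the system yields a = -2, b = 1, c = -3, d = -2, e = 3.
So p(n) = -2n⁴ + n³ - 3n² - 2n + 3.
The leading coefficient is -2.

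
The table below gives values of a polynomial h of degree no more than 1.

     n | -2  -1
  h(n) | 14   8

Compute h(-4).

Write h(n) = an + b. Substituting each data point gives a linear system:
  -2a + b = 14
  -a + b = 8
Solving the system yields a = -6, b = 2.
So h(n) = -6n + 2.
Then h(-4) = 26.

26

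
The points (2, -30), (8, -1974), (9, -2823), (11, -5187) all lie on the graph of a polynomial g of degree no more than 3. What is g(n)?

g(n) = -4n^3 + n^2 + 2n - 6

Write g(n) = an^3 + bn^2 + cn + d. Substituting each data point gives a linear system:
  8a + 4b + 2c + d = -30
  512a + 64b + 8c + d = -1974
  729a + 81b + 9c + d = -2823
  1331a + 121b + 11c + d = -5187
Solving the system yields a = -4, b = 1, c = 2, d = -6.
So g(n) = -4n^3 + n^2 + 2n - 6.
Check: g(9) = -2823. ✓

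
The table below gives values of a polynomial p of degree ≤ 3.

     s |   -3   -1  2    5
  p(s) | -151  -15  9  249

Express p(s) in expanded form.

Using the Lagrange interpolation formula with nodes -3, -1, 2, 5:
  L_0(s) = (s + 1)(s - 2)(s - 5) / -80
  L_1(s) = (s + 3)(s - 2)(s - 5) / 36
  L_2(s) = (s + 3)(s + 1)(s - 5) / -45
  L_3(s) = (s + 3)(s + 1)(s - 2) / 144
Then p(s) = -151·L_0(s) - 15·L_1(s) + 9·L_2(s) + 249·L_3(s).
Expanding and collecting terms gives p(s) = 3s^3 - 6s^2 + 5s - 1.
Check: p(5) = 249. ✓

p(s) = 3s^3 - 6s^2 + 5s - 1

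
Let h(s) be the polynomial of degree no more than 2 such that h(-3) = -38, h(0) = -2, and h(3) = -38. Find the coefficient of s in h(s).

Write h(s) = as^2 + bs + c. Substituting each data point gives a linear system:
  9a - 3b + c = -38
  c = -2
  9a + 3b + c = -38
Solving the system yields a = -4, b = 0, c = -2.
So h(s) = -4s² - 2.
The coefficient of s is 0.

0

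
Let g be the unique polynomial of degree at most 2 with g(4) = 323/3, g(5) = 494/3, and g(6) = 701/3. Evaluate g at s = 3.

188/3

Using the Lagrange interpolation formula with nodes 4, 5, 6:
  L_0(s) = (s - 5)(s - 6) / 2
  L_1(s) = (s - 4)(s - 6) / -1
  L_2(s) = (s - 4)(s - 5) / 2
Then g(s) = 323/3·L_0(s) + 494/3·L_1(s) + 701/3·L_2(s).
Expanding and collecting terms gives g(s) = 6s^2 + 3s - 1/3.
Evaluating at s = 3: g(3) = 188/3.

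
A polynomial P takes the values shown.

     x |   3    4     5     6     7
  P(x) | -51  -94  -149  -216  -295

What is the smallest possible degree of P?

Forward differences of the values at x = 3, 4, 5, 6, 7:
  P  : -51  -94  -149  -216  -295
  Δ  : -43  -55  -67  -79
  Δ^2: -12  -12  -12
  Δ^3: 0  0
  Δ^4: 0
The second differences are constant (-12) and nonzero, while all higher differences vanish, so the minimal degree is 2.

2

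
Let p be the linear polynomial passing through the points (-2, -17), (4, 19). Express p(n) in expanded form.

Using the Lagrange interpolation formula with nodes -2, 4:
  L_0(n) = (n - 4) / -6
  L_1(n) = (n + 2) / 6
Then p(n) = -17·L_0(n) + 19·L_1(n).
Expanding and collecting terms gives p(n) = 6n - 5.
Check: p(-2) = -17. ✓

p(n) = 6n - 5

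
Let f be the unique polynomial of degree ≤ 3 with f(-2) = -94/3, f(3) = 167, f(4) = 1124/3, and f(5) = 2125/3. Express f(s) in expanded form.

f(s) = 5s^3 + 3s^2 + (5/3)s

Write f(s) = as^3 + bs^2 + cs + d. Substituting each data point gives a linear system:
  -8a + 4b - 2c + d = -94/3
  27a + 9b + 3c + d = 167
  64a + 16b + 4c + d = 1124/3
  125a + 25b + 5c + d = 2125/3
Solving the system yields a = 5, b = 3, c = 5/3, d = 0.
So f(s) = 5s^3 + 3s^2 + (5/3)s.
Check: f(3) = 167. ✓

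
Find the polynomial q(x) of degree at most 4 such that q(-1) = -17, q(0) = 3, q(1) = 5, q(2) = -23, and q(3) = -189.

q(x) = -4x^4 + 6x^3 - 5x^2 + 5x + 3

Write q(x) = ax^4 + bx^3 + cx^2 + dx + e. Substituting each data point gives a linear system:
  a - b + c - d + e = -17
  e = 3
  a + b + c + d + e = 5
  16a + 8b + 4c + 2d + e = -23
  81a + 27b + 9c + 3d + e = -189
Solving the system yields a = -4, b = 6, c = -5, d = 5, e = 3.
So q(x) = -4x⁴ + 6x³ - 5x² + 5x + 3.
Check: q(1) = 5. ✓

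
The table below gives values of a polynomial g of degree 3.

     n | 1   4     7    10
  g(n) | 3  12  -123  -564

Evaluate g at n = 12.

Using the Lagrange interpolation formula with nodes 1, 4, 7, 10:
  L_0(n) = (n - 4)(n - 7)(n - 10) / -162
  L_1(n) = (n - 1)(n - 7)(n - 10) / 54
  L_2(n) = (n - 1)(n - 4)(n - 10) / -54
  L_3(n) = (n - 1)(n - 4)(n - 7) / 162
Then g(n) = 3·L_0(n) + 12·L_1(n) - 123·L_2(n) - 564·L_3(n).
Expanding and collecting terms gives g(n) = -n³ + 4n² + 4n - 4.
Evaluating at n = 12: g(12) = -1108.

-1108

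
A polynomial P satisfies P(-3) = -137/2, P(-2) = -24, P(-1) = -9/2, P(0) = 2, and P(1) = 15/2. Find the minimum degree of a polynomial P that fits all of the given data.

3

Forward differences of the values at u = -3, -2, -1, 0, 1:
  P  : -137/2  -24  -9/2  2  15/2
  Δ  : 89/2  39/2  13/2  11/2
  Δ^2: -25  -13  -1
  Δ^3: 12  12
  Δ^4: 0
The third differences are constant (12) and nonzero, while all higher differences vanish, so the minimal degree is 3.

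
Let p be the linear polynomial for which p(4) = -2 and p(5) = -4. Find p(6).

-6

Write p(n) = an + b. Substituting each data point gives a linear system:
  4a + b = -2
  5a + b = -4
Solving the system yields a = -2, b = 6.
So p(n) = -2n + 6.
Then p(6) = -6.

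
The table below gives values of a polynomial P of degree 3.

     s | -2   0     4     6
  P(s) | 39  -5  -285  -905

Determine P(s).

P(s) = -4s^3 - 6s - 5

Write P(s) = as^3 + bs^2 + cs + d. Substituting each data point gives a linear system:
  -8a + 4b - 2c + d = 39
  d = -5
  64a + 16b + 4c + d = -285
  216a + 36b + 6c + d = -905
Solving the system yields a = -4, b = 0, c = -6, d = -5.
So P(s) = -4s^3 - 6s - 5.
Check: P(-2) = 39. ✓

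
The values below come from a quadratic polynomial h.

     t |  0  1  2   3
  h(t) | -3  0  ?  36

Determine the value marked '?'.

13

The 3 known points determine the degree-2 polynomial uniquely.
Write h(t) = at^2 + bt + c. Substituting each data point gives a linear system:
  c = -3
  a + b + c = 0
  9a + 3b + c = 36
Solving the system yields a = 5, b = -2, c = -3.
So h(t) = 5t² - 2t - 3.
Then h(2) = 13.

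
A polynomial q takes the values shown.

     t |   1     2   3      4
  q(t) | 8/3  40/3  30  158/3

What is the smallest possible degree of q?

2

Forward differences of the values at t = 1, 2, 3, 4:
  q  : 8/3  40/3  30  158/3
  Δ  : 32/3  50/3  68/3
  Δ^2: 6  6
  Δ^3: 0
The second differences are constant (6) and nonzero, while all higher differences vanish, so the minimal degree is 2.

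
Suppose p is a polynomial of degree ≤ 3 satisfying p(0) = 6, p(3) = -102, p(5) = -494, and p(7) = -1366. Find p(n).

p(n) = -4n^3 + 6

Write p(n) = an^3 + bn^2 + cn + d. Substituting each data point gives a linear system:
  d = 6
  27a + 9b + 3c + d = -102
  125a + 25b + 5c + d = -494
  343a + 49b + 7c + d = -1366
Solving the system yields a = -4, b = 0, c = 0, d = 6.
So p(n) = -4n^3 + 6.
Check: p(0) = 6. ✓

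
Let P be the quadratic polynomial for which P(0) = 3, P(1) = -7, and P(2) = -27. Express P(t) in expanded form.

Using the Lagrange interpolation formula with nodes 0, 1, 2:
  L_0(t) = (t - 1)(t - 2) / 2
  L_1(t) = t(t - 2) / -1
  L_2(t) = t(t - 1) / 2
Then P(t) = 3·L_0(t) - 7·L_1(t) - 27·L_2(t).
Expanding and collecting terms gives P(t) = -5t^2 - 5t + 3.
Check: P(0) = 3. ✓

P(t) = -5t^2 - 5t + 3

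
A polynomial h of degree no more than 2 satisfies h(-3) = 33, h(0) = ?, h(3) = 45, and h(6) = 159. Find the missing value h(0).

3

The 3 known points determine the degree-2 polynomial uniquely.
Write h(u) = au^2 + bu + c. Substituting each data point gives a linear system:
  9a - 3b + c = 33
  9a + 3b + c = 45
  36a + 6b + c = 159
Solving the system yields a = 4, b = 2, c = 3.
So h(u) = 4u^2 + 2u + 3.
Then h(0) = 3.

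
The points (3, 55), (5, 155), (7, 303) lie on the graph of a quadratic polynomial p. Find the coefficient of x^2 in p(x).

Write p(x) = ax^2 + bx + c. Substituting each data point gives a linear system:
  9a + 3b + c = 55
  25a + 5b + c = 155
  49a + 7b + c = 303
Solving the system yields a = 6, b = 2, c = -5.
So p(x) = 6x^2 + 2x - 5.
The leading coefficient is 6.

6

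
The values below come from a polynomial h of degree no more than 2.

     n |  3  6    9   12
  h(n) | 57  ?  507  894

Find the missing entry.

On equispaced nodes a degree-2 polynomial has vanishing third forward difference, so
  - h(3) + 3·h(6) - 3·h(9) + h(12) = 0.
Substituting the known values and solving for h(6):
  3·h(6) = 684
  h(6) = 228.

228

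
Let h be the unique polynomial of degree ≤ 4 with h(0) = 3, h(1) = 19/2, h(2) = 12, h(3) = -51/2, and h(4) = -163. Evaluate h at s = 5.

-969/2

Write h(s) = as^4 + bs^3 + cs^2 + ds + e. Substituting each data point gives a linear system:
  e = 3
  a + b + c + d + e = 19/2
  16a + 8b + 4c + 2d + e = 12
  81a + 27b + 9c + 3d + e = -51/2
  256a + 64b + 16c + 4d + e = -163
Solving the system yields a = -1, b = 0, c = 5, d = 5/2, e = 3.
So h(s) = -s⁴ + 5s² + (5/2)s + 3.
Then h(5) = -969/2.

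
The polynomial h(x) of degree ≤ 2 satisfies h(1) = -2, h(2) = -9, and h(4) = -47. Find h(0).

Using the Lagrange interpolation formula with nodes 1, 2, 4:
  L_0(x) = (x - 2)(x - 4) / 3
  L_1(x) = (x - 1)(x - 4) / -2
  L_2(x) = (x - 1)(x - 2) / 6
Then h(x) = -2·L_0(x) - 9·L_1(x) - 47·L_2(x).
Expanding and collecting terms gives h(x) = -4x^2 + 5x - 3.
Evaluating at x = 0: h(0) = -3.

-3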